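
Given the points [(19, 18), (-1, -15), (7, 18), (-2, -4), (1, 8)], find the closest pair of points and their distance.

Computing all pairwise distances among 5 points:

d((19, 18), (-1, -15)) = 38.5876
d((19, 18), (7, 18)) = 12.0
d((19, 18), (-2, -4)) = 30.4138
d((19, 18), (1, 8)) = 20.5913
d((-1, -15), (7, 18)) = 33.9559
d((-1, -15), (-2, -4)) = 11.0454 <-- minimum
d((-1, -15), (1, 8)) = 23.0868
d((7, 18), (-2, -4)) = 23.7697
d((7, 18), (1, 8)) = 11.6619
d((-2, -4), (1, 8)) = 12.3693

Closest pair: (-1, -15) and (-2, -4) with distance 11.0454

The closest pair is (-1, -15) and (-2, -4) with Euclidean distance 11.0454. For 5 points, brute-force pairwise comparison is shown above. For large n, the divide-and-conquer algorithm (sort by x, recurse on halves, check the dividing strip) achieves O(n log n).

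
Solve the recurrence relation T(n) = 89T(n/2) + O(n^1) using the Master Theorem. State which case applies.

Master Theorem for T(n) = 89T(n/2) + O(n^1):

a = 89, b = 2, c = 1
log_b(a) = log_2(89) = 6.4757

Case 1: c = 1 < log_2(89) = 6.4757
T(n) = O(n^(log_2 89))

For T(n) = 89T(n/2) + O(n^1): log_2(89) = 6.4757. This is Case 1 of the Master Theorem (c < log_b(a), work dominated by leaves), giving O(n^(log_2 89)).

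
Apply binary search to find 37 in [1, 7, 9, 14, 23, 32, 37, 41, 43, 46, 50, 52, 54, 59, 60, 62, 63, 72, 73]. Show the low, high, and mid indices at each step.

Binary search for 37 in [1, 7, 9, 14, 23, 32, 37, 41, 43, 46, 50, 52, 54, 59, 60, 62, 63, 72, 73]:

lo=0, hi=18, mid=9, arr[mid]=46 -> 46 > 37, search left half
lo=0, hi=8, mid=4, arr[mid]=23 -> 23 < 37, search right half
lo=5, hi=8, mid=6, arr[mid]=37 -> Found target at index 6!

Binary search finds 37 at index 6 after 3 comparisons. The search repeatedly halves the search space by comparing with the middle element.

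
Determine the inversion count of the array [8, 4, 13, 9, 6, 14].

Finding inversions in [8, 4, 13, 9, 6, 14]:

(0, 1): arr[0]=8 > arr[1]=4
(0, 4): arr[0]=8 > arr[4]=6
(2, 3): arr[2]=13 > arr[3]=9
(2, 4): arr[2]=13 > arr[4]=6
(3, 4): arr[3]=9 > arr[4]=6

Total inversions: 5

The array has 5 inversion(s): (0,1), (0,4), (2,3), (2,4), (3,4). Each pair (i,j) satisfies i < j and arr[i] > arr[j].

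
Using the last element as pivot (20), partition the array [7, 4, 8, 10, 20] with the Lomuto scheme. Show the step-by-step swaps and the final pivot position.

Lomuto partition with pivot = 20:

Initial array: [7, 4, 8, 10, 20]

arr[0]=7 <= 20: swap with position 0, array becomes [7, 4, 8, 10, 20]
arr[1]=4 <= 20: swap with position 1, array becomes [7, 4, 8, 10, 20]
arr[2]=8 <= 20: swap with position 2, array becomes [7, 4, 8, 10, 20]
arr[3]=10 <= 20: swap with position 3, array becomes [7, 4, 8, 10, 20]

Place pivot at position 4: [7, 4, 8, 10, 20]
Pivot position: 4

After partitioning with pivot 20, the array becomes [7, 4, 8, 10, 20]. The pivot is placed at index 4. All elements to the left of the pivot are <= 20, and all elements to the right are > 20.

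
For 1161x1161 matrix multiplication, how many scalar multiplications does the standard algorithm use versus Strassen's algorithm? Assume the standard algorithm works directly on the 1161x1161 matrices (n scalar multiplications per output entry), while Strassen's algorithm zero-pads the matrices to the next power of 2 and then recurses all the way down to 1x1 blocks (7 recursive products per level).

Matrix multiplication for 1161x1161 matrices:

Strassen's algorithm requires power-of-2 dimensions. Pad 1161x1161 to 2048x2048 (next power of 2).

Standard algorithm: 1161^3 = 1564936281 multiplications
Strassen's algorithm: 7^(log2(2048)) = 7^11 = 1977326743 multiplications
Difference: 1564936281 - 1977326743 = -412390462 (Strassen uses MORE here due to padding overhead — for small or just-over-power-of-2 n, padding can outweigh the per-level savings)

Standard: 1564936281 multiplications (1161^3). Strassen: 1977326743 multiplications (7^11, after padding to 2048x2048). Strassen reduces 8 recursive multiplications to 7 at each level.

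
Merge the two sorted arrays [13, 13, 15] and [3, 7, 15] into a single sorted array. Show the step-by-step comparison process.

Merging process:

Compare 13 vs 3: take 3 from right. Merged: [3]
Compare 13 vs 7: take 7 from right. Merged: [3, 7]
Compare 13 vs 15: take 13 from left. Merged: [3, 7, 13]
Compare 13 vs 15: take 13 from left. Merged: [3, 7, 13, 13]
Compare 15 vs 15: take 15 from left. Merged: [3, 7, 13, 13, 15]
Append remaining from right: [15]. Merged: [3, 7, 13, 13, 15, 15]

Final merged array: [3, 7, 13, 13, 15, 15]
Total comparisons: 5

The merged array is [3, 7, 13, 13, 15, 15], requiring 5 comparisons. The merge step runs in O(n) time where n is the total number of elements.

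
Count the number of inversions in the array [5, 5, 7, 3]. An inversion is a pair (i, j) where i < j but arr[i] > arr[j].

Finding inversions in [5, 5, 7, 3]:

(0, 3): arr[0]=5 > arr[3]=3
(1, 3): arr[1]=5 > arr[3]=3
(2, 3): arr[2]=7 > arr[3]=3

Total inversions: 3

The array has 3 inversion(s): (0,3), (1,3), (2,3). Each pair (i,j) satisfies i < j and arr[i] > arr[j].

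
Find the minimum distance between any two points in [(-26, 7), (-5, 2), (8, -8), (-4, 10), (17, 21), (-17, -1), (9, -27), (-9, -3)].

Computing all pairwise distances among 8 points:

d((-26, 7), (-5, 2)) = 21.587
d((-26, 7), (8, -8)) = 37.1618
d((-26, 7), (-4, 10)) = 22.2036
d((-26, 7), (17, 21)) = 45.2217
d((-26, 7), (-17, -1)) = 12.0416
d((-26, 7), (9, -27)) = 48.7955
d((-26, 7), (-9, -3)) = 19.7231
d((-5, 2), (8, -8)) = 16.4012
d((-5, 2), (-4, 10)) = 8.0623
d((-5, 2), (17, 21)) = 29.0689
d((-5, 2), (-17, -1)) = 12.3693
d((-5, 2), (9, -27)) = 32.2025
d((-5, 2), (-9, -3)) = 6.4031 <-- minimum
d((8, -8), (-4, 10)) = 21.6333
d((8, -8), (17, 21)) = 30.3645
d((8, -8), (-17, -1)) = 25.9615
d((8, -8), (9, -27)) = 19.0263
d((8, -8), (-9, -3)) = 17.72
d((-4, 10), (17, 21)) = 23.7065
d((-4, 10), (-17, -1)) = 17.0294
d((-4, 10), (9, -27)) = 39.2173
d((-4, 10), (-9, -3)) = 13.9284
d((17, 21), (-17, -1)) = 40.4969
d((17, 21), (9, -27)) = 48.6621
d((17, 21), (-9, -3)) = 35.3836
d((-17, -1), (9, -27)) = 36.7696
d((-17, -1), (-9, -3)) = 8.2462
d((9, -27), (-9, -3)) = 30.0

Closest pair: (-5, 2) and (-9, -3) with distance 6.4031

The closest pair is (-5, 2) and (-9, -3) with Euclidean distance 6.4031. For 8 points, brute-force pairwise comparison is shown above. For large n, the divide-and-conquer algorithm (sort by x, recurse on halves, check the dividing strip) achieves O(n log n).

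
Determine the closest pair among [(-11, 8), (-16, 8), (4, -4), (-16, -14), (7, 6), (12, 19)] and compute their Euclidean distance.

Computing all pairwise distances among 6 points:

d((-11, 8), (-16, 8)) = 5.0 <-- minimum
d((-11, 8), (4, -4)) = 19.2094
d((-11, 8), (-16, -14)) = 22.561
d((-11, 8), (7, 6)) = 18.1108
d((-11, 8), (12, 19)) = 25.4951
d((-16, 8), (4, -4)) = 23.3238
d((-16, 8), (-16, -14)) = 22.0
d((-16, 8), (7, 6)) = 23.0868
d((-16, 8), (12, 19)) = 30.0832
d((4, -4), (-16, -14)) = 22.3607
d((4, -4), (7, 6)) = 10.4403
d((4, -4), (12, 19)) = 24.3516
d((-16, -14), (7, 6)) = 30.4795
d((-16, -14), (12, 19)) = 43.2782
d((7, 6), (12, 19)) = 13.9284

Closest pair: (-11, 8) and (-16, 8) with distance 5.0

The closest pair is (-11, 8) and (-16, 8) with Euclidean distance 5.0. For 6 points, brute-force pairwise comparison is shown above. For large n, the divide-and-conquer algorithm (sort by x, recurse on halves, check the dividing strip) achieves O(n log n).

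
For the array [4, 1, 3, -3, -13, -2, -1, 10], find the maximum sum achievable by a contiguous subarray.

Using Kadane's algorithm on [4, 1, 3, -3, -13, -2, -1, 10]:

Scanning through the array:
Position 1 (value 1): max_ending_here = 5, max_so_far = 5
Position 2 (value 3): max_ending_here = 8, max_so_far = 8
Position 3 (value -3): max_ending_here = 5, max_so_far = 8
Position 4 (value -13): max_ending_here = -8, max_so_far = 8
Position 5 (value -2): max_ending_here = -2, max_so_far = 8
Position 6 (value -1): max_ending_here = -1, max_so_far = 8
Position 7 (value 10): max_ending_here = 10, max_so_far = 10

Maximum subarray: [10]
Maximum sum: 10

The maximum subarray is [10] with sum 10. This subarray runs from index 7 to index 7.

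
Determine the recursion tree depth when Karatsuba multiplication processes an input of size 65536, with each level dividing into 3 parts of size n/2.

For divide and conquer with division factor 2:

Problem sizes at each level:
Level 0: 65536
Level 1: 32768
Level 2: 16384
Level 3: 8192
Level 4: 4096
Level 5: 2048
Level 6: 1024
Level 7: 512
Level 8: 256
Level 9: 128
Level 10: 64
Level 11: 32
Level 12: 16
Level 13: 8
Level 14: 4
Level 15: 2
Level 16: 1

The root is level 0 and the size-1 base case is level 16 (the tree spans levels 0 through 16, i.e. 17 levels counting the root), so the depth is the number of divisions: log_2(65536) = 16

The recursion tree depth is log_2(65536) = 16. At each level, the problem size is divided by 2, so it takes 16 divisions to reduce to a base case of size 1. The algorithm makes 3 recursive calls at each level.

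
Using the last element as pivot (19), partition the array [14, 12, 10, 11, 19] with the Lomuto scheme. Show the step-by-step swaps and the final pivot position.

Lomuto partition with pivot = 19:

Initial array: [14, 12, 10, 11, 19]

arr[0]=14 <= 19: swap with position 0, array becomes [14, 12, 10, 11, 19]
arr[1]=12 <= 19: swap with position 1, array becomes [14, 12, 10, 11, 19]
arr[2]=10 <= 19: swap with position 2, array becomes [14, 12, 10, 11, 19]
arr[3]=11 <= 19: swap with position 3, array becomes [14, 12, 10, 11, 19]

Place pivot at position 4: [14, 12, 10, 11, 19]
Pivot position: 4

After partitioning with pivot 19, the array becomes [14, 12, 10, 11, 19]. The pivot is placed at index 4. All elements to the left of the pivot are <= 19, and all elements to the right are > 19.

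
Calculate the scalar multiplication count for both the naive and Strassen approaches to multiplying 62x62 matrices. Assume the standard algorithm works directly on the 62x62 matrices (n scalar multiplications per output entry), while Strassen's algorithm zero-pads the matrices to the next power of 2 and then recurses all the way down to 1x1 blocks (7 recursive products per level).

Matrix multiplication for 62x62 matrices:

Strassen's algorithm requires power-of-2 dimensions. Pad 62x62 to 64x64 (next power of 2).

Standard algorithm: 62^3 = 238328 multiplications
Strassen's algorithm: 7^(log2(64)) = 7^6 = 117649 multiplications
Savings: 238328 - 117649 = 120679 multiplications

Standard: 238328 multiplications (62^3). Strassen: 117649 multiplications (7^6, after padding to 64x64). Strassen reduces 8 recursive multiplications to 7 at each level.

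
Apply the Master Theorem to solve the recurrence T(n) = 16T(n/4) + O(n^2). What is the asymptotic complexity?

Master Theorem for T(n) = 16T(n/4) + O(n^2):

a = 16, b = 4, c = 2
log_b(a) = log_4(16) = 2.0000

Case 2: c = 2 = log_4(16) = 2.0000
T(n) = O(n^2 log n) = O(n^2 log n)

For T(n) = 16T(n/4) + O(n^2): log_4(16) = 2.0000. This is Case 2 of the Master Theorem (c = log_b(a), equal work at all levels), giving O(n^2 log n).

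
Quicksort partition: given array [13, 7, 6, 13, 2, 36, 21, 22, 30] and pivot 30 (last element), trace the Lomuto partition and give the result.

Lomuto partition with pivot = 30:

Initial array: [13, 7, 6, 13, 2, 36, 21, 22, 30]

arr[0]=13 <= 30: swap with position 0, array becomes [13, 7, 6, 13, 2, 36, 21, 22, 30]
arr[1]=7 <= 30: swap with position 1, array becomes [13, 7, 6, 13, 2, 36, 21, 22, 30]
arr[2]=6 <= 30: swap with position 2, array becomes [13, 7, 6, 13, 2, 36, 21, 22, 30]
arr[3]=13 <= 30: swap with position 3, array becomes [13, 7, 6, 13, 2, 36, 21, 22, 30]
arr[4]=2 <= 30: swap with position 4, array becomes [13, 7, 6, 13, 2, 36, 21, 22, 30]
arr[5]=36 > 30: no swap
arr[6]=21 <= 30: swap with position 5, array becomes [13, 7, 6, 13, 2, 21, 36, 22, 30]
arr[7]=22 <= 30: swap with position 6, array becomes [13, 7, 6, 13, 2, 21, 22, 36, 30]

Place pivot at position 7: [13, 7, 6, 13, 2, 21, 22, 30, 36]
Pivot position: 7

After partitioning with pivot 30, the array becomes [13, 7, 6, 13, 2, 21, 22, 30, 36]. The pivot is placed at index 7. All elements to the left of the pivot are <= 30, and all elements to the right are > 30.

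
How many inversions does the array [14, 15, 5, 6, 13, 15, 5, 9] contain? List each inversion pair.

Finding inversions in [14, 15, 5, 6, 13, 15, 5, 9]:

(0, 2): arr[0]=14 > arr[2]=5
(0, 3): arr[0]=14 > arr[3]=6
(0, 4): arr[0]=14 > arr[4]=13
(0, 6): arr[0]=14 > arr[6]=5
(0, 7): arr[0]=14 > arr[7]=9
(1, 2): arr[1]=15 > arr[2]=5
(1, 3): arr[1]=15 > arr[3]=6
(1, 4): arr[1]=15 > arr[4]=13
(1, 6): arr[1]=15 > arr[6]=5
(1, 7): arr[1]=15 > arr[7]=9
(3, 6): arr[3]=6 > arr[6]=5
(4, 6): arr[4]=13 > arr[6]=5
(4, 7): arr[4]=13 > arr[7]=9
(5, 6): arr[5]=15 > arr[6]=5
(5, 7): arr[5]=15 > arr[7]=9

Total inversions: 15

The array has 15 inversion(s): (0,2), (0,3), (0,4), (0,6), (0,7), (1,2), (1,3), (1,4), (1,6), (1,7), (3,6), (4,6), (4,7), (5,6), (5,7). Each pair (i,j) satisfies i < j and arr[i] > arr[j].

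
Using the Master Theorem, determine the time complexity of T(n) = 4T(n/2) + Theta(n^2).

Master Theorem for T(n) = 4T(n/2) + O(n^2):

a = 4, b = 2, c = 2
log_b(a) = log_2(4) = 2.0000

Case 2: c = 2 = log_2(4) = 2.0000
T(n) = O(n^2 log n) = O(n^2 log n)

For T(n) = 4T(n/2) + O(n^2): log_2(4) = 2.0000. This is Case 2 of the Master Theorem (c = log_b(a), equal work at all levels), giving O(n^2 log n).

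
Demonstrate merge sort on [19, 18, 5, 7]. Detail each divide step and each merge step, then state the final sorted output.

Merge sort trace:

Split: [19, 18, 5, 7] -> [19, 18] and [5, 7]
  Split: [19, 18] -> [19] and [18]
  Merge: [19] + [18] -> [18, 19]
  Split: [5, 7] -> [5] and [7]
  Merge: [5] + [7] -> [5, 7]
Merge: [18, 19] + [5, 7] -> [5, 7, 18, 19]

Final sorted array: [5, 7, 18, 19]

The merge sort proceeds by recursively splitting the array and merging sorted halves.
After all merges, the sorted array is [5, 7, 18, 19].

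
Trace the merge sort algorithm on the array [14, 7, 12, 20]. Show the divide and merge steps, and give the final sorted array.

Merge sort trace:

Split: [14, 7, 12, 20] -> [14, 7] and [12, 20]
  Split: [14, 7] -> [14] and [7]
  Merge: [14] + [7] -> [7, 14]
  Split: [12, 20] -> [12] and [20]
  Merge: [12] + [20] -> [12, 20]
Merge: [7, 14] + [12, 20] -> [7, 12, 14, 20]

Final sorted array: [7, 12, 14, 20]

The merge sort proceeds by recursively splitting the array and merging sorted halves.
After all merges, the sorted array is [7, 12, 14, 20].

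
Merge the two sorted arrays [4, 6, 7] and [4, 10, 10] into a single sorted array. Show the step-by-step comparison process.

Merging process:

Compare 4 vs 4: take 4 from left. Merged: [4]
Compare 6 vs 4: take 4 from right. Merged: [4, 4]
Compare 6 vs 10: take 6 from left. Merged: [4, 4, 6]
Compare 7 vs 10: take 7 from left. Merged: [4, 4, 6, 7]
Append remaining from right: [10, 10]. Merged: [4, 4, 6, 7, 10, 10]

Final merged array: [4, 4, 6, 7, 10, 10]
Total comparisons: 4

The merged array is [4, 4, 6, 7, 10, 10], requiring 4 comparisons. The merge step runs in O(n) time where n is the total number of elements.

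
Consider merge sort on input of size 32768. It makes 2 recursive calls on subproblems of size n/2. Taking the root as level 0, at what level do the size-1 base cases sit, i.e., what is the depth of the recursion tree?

For divide and conquer with division factor 2:

Problem sizes at each level:
Level 0: 32768
Level 1: 16384
Level 2: 8192
Level 3: 4096
Level 4: 2048
Level 5: 1024
Level 6: 512
Level 7: 256
Level 8: 128
Level 9: 64
Level 10: 32
Level 11: 16
Level 12: 8
Level 13: 4
Level 14: 2
Level 15: 1

The root is level 0 and the size-1 base case is level 15 (the tree spans levels 0 through 15, i.e. 16 levels counting the root), so the depth is the number of divisions: log_2(32768) = 15

The recursion tree depth is log_2(32768) = 15. At each level, the problem size is divided by 2, so it takes 15 divisions to reduce to a base case of size 1. The algorithm makes 2 recursive calls at each level.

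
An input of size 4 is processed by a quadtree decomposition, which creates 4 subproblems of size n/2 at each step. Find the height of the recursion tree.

For divide and conquer with division factor 2:

Problem sizes at each level:
Level 0: 4
Level 1: 2
Level 2: 1

The root is level 0 and the size-1 base case is level 2 (the tree spans levels 0 through 2, i.e. 3 levels counting the root), so the depth is the number of divisions: log_2(4) = 2

The recursion tree depth is log_2(4) = 2. At each level, the problem size is divided by 2, so it takes 2 divisions to reduce to a base case of size 1. The algorithm makes 4 recursive calls at each level.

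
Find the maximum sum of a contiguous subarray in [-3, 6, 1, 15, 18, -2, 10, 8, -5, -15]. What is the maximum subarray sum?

Using Kadane's algorithm on [-3, 6, 1, 15, 18, -2, 10, 8, -5, -15]:

Scanning through the array:
Position 1 (value 6): max_ending_here = 6, max_so_far = 6
Position 2 (value 1): max_ending_here = 7, max_so_far = 7
Position 3 (value 15): max_ending_here = 22, max_so_far = 22
Position 4 (value 18): max_ending_here = 40, max_so_far = 40
Position 5 (value -2): max_ending_here = 38, max_so_far = 40
Position 6 (value 10): max_ending_here = 48, max_so_far = 48
Position 7 (value 8): max_ending_here = 56, max_so_far = 56
Position 8 (value -5): max_ending_here = 51, max_so_far = 56
Position 9 (value -15): max_ending_here = 36, max_so_far = 56

Maximum subarray: [6, 1, 15, 18, -2, 10, 8]
Maximum sum: 56

The maximum subarray is [6, 1, 15, 18, -2, 10, 8] with sum 56. This subarray runs from index 1 to index 7.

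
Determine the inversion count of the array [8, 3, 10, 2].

Finding inversions in [8, 3, 10, 2]:

(0, 1): arr[0]=8 > arr[1]=3
(0, 3): arr[0]=8 > arr[3]=2
(1, 3): arr[1]=3 > arr[3]=2
(2, 3): arr[2]=10 > arr[3]=2

Total inversions: 4

The array has 4 inversion(s): (0,1), (0,3), (1,3), (2,3). Each pair (i,j) satisfies i < j and arr[i] > arr[j].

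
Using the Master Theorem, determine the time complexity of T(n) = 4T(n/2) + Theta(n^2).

Master Theorem for T(n) = 4T(n/2) + O(n^2):

a = 4, b = 2, c = 2
log_b(a) = log_2(4) = 2.0000

Case 2: c = 2 = log_2(4) = 2.0000
T(n) = O(n^2 log n) = O(n^2 log n)

For T(n) = 4T(n/2) + O(n^2): log_2(4) = 2.0000. This is Case 2 of the Master Theorem (c = log_b(a), equal work at all levels), giving O(n^2 log n).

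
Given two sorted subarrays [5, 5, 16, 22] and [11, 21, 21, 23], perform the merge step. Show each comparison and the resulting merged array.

Merging process:

Compare 5 vs 11: take 5 from left. Merged: [5]
Compare 5 vs 11: take 5 from left. Merged: [5, 5]
Compare 16 vs 11: take 11 from right. Merged: [5, 5, 11]
Compare 16 vs 21: take 16 from left. Merged: [5, 5, 11, 16]
Compare 22 vs 21: take 21 from right. Merged: [5, 5, 11, 16, 21]
Compare 22 vs 21: take 21 from right. Merged: [5, 5, 11, 16, 21, 21]
Compare 22 vs 23: take 22 from left. Merged: [5, 5, 11, 16, 21, 21, 22]
Append remaining from right: [23]. Merged: [5, 5, 11, 16, 21, 21, 22, 23]

Final merged array: [5, 5, 11, 16, 21, 21, 22, 23]
Total comparisons: 7

The merged array is [5, 5, 11, 16, 21, 21, 22, 23], requiring 7 comparisons. The merge step runs in O(n) time where n is the total number of elements.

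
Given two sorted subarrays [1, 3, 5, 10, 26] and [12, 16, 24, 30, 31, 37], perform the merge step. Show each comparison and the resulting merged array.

Merging process:

Compare 1 vs 12: take 1 from left. Merged: [1]
Compare 3 vs 12: take 3 from left. Merged: [1, 3]
Compare 5 vs 12: take 5 from left. Merged: [1, 3, 5]
Compare 10 vs 12: take 10 from left. Merged: [1, 3, 5, 10]
Compare 26 vs 12: take 12 from right. Merged: [1, 3, 5, 10, 12]
Compare 26 vs 16: take 16 from right. Merged: [1, 3, 5, 10, 12, 16]
Compare 26 vs 24: take 24 from right. Merged: [1, 3, 5, 10, 12, 16, 24]
Compare 26 vs 30: take 26 from left. Merged: [1, 3, 5, 10, 12, 16, 24, 26]
Append remaining from right: [30, 31, 37]. Merged: [1, 3, 5, 10, 12, 16, 24, 26, 30, 31, 37]

Final merged array: [1, 3, 5, 10, 12, 16, 24, 26, 30, 31, 37]
Total comparisons: 8

The merged array is [1, 3, 5, 10, 12, 16, 24, 26, 30, 31, 37], requiring 8 comparisons. The merge step runs in O(n) time where n is the total number of elements.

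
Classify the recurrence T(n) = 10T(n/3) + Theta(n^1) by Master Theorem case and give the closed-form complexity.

Master Theorem for T(n) = 10T(n/3) + O(n^1):

a = 10, b = 3, c = 1
log_b(a) = log_3(10) = 2.0959

Case 1: c = 1 < log_3(10) = 2.0959
T(n) = O(n^(log_3 10))

For T(n) = 10T(n/3) + O(n^1): log_3(10) = 2.0959. This is Case 1 of the Master Theorem (c < log_b(a), work dominated by leaves), giving O(n^(log_3 10)).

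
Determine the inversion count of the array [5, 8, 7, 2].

Finding inversions in [5, 8, 7, 2]:

(0, 3): arr[0]=5 > arr[3]=2
(1, 2): arr[1]=8 > arr[2]=7
(1, 3): arr[1]=8 > arr[3]=2
(2, 3): arr[2]=7 > arr[3]=2

Total inversions: 4

The array has 4 inversion(s): (0,3), (1,2), (1,3), (2,3). Each pair (i,j) satisfies i < j and arr[i] > arr[j].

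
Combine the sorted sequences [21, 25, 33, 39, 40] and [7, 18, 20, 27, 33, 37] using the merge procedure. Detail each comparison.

Merging process:

Compare 21 vs 7: take 7 from right. Merged: [7]
Compare 21 vs 18: take 18 from right. Merged: [7, 18]
Compare 21 vs 20: take 20 from right. Merged: [7, 18, 20]
Compare 21 vs 27: take 21 from left. Merged: [7, 18, 20, 21]
Compare 25 vs 27: take 25 from left. Merged: [7, 18, 20, 21, 25]
Compare 33 vs 27: take 27 from right. Merged: [7, 18, 20, 21, 25, 27]
Compare 33 vs 33: take 33 from left. Merged: [7, 18, 20, 21, 25, 27, 33]
Compare 39 vs 33: take 33 from right. Merged: [7, 18, 20, 21, 25, 27, 33, 33]
Compare 39 vs 37: take 37 from right. Merged: [7, 18, 20, 21, 25, 27, 33, 33, 37]
Append remaining from left: [39, 40]. Merged: [7, 18, 20, 21, 25, 27, 33, 33, 37, 39, 40]

Final merged array: [7, 18, 20, 21, 25, 27, 33, 33, 37, 39, 40]
Total comparisons: 9

The merged array is [7, 18, 20, 21, 25, 27, 33, 33, 37, 39, 40], requiring 9 comparisons. The merge step runs in O(n) time where n is the total number of elements.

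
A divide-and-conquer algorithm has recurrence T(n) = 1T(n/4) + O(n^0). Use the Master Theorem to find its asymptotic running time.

Master Theorem for T(n) = 1T(n/4) + O(n^0):

a = 1, b = 4, c = 0
log_b(a) = log_4(1) = 0.0000

Case 2: c = 0 = log_4(1) = 0.0000
T(n) = O(n^0 log n) = O(log n)

For T(n) = 1T(n/4) + O(n^0): log_4(1) = 0.0000. This is Case 2 of the Master Theorem (c = log_b(a), equal work at all levels), giving O(log n).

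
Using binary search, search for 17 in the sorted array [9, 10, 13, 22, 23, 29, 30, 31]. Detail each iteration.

Binary search for 17 in [9, 10, 13, 22, 23, 29, 30, 31]:

lo=0, hi=7, mid=3, arr[mid]=22 -> 22 > 17, search left half
lo=0, hi=2, mid=1, arr[mid]=10 -> 10 < 17, search right half
lo=2, hi=2, mid=2, arr[mid]=13 -> 13 < 17, search right half
lo=3 > hi=2, target 17 not found

Binary search determines that 17 is not in the array after 3 comparisons. The search space was exhausted without finding the target.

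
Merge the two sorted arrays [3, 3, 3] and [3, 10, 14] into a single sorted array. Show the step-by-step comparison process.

Merging process:

Compare 3 vs 3: take 3 from left. Merged: [3]
Compare 3 vs 3: take 3 from left. Merged: [3, 3]
Compare 3 vs 3: take 3 from left. Merged: [3, 3, 3]
Append remaining from right: [3, 10, 14]. Merged: [3, 3, 3, 3, 10, 14]

Final merged array: [3, 3, 3, 3, 10, 14]
Total comparisons: 3

The merged array is [3, 3, 3, 3, 10, 14], requiring 3 comparisons. The merge step runs in O(n) time where n is the total number of elements.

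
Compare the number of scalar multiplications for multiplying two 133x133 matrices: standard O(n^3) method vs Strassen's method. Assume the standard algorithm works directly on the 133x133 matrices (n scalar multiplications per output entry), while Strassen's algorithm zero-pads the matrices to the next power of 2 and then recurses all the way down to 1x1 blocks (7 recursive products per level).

Matrix multiplication for 133x133 matrices:

Strassen's algorithm requires power-of-2 dimensions. Pad 133x133 to 256x256 (next power of 2).

Standard algorithm: 133^3 = 2352637 multiplications
Strassen's algorithm: 7^(log2(256)) = 7^8 = 5764801 multiplications
Difference: 2352637 - 5764801 = -3412164 (Strassen uses MORE here due to padding overhead — for small or just-over-power-of-2 n, padding can outweigh the per-level savings)

Standard: 2352637 multiplications (133^3). Strassen: 5764801 multiplications (7^8, after padding to 256x256). Strassen reduces 8 recursive multiplications to 7 at each level.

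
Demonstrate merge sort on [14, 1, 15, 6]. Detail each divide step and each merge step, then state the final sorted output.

Merge sort trace:

Split: [14, 1, 15, 6] -> [14, 1] and [15, 6]
  Split: [14, 1] -> [14] and [1]
  Merge: [14] + [1] -> [1, 14]
  Split: [15, 6] -> [15] and [6]
  Merge: [15] + [6] -> [6, 15]
Merge: [1, 14] + [6, 15] -> [1, 6, 14, 15]

Final sorted array: [1, 6, 14, 15]

The merge sort proceeds by recursively splitting the array and merging sorted halves.
After all merges, the sorted array is [1, 6, 14, 15].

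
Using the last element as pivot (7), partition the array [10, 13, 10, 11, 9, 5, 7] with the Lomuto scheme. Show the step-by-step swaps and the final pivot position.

Lomuto partition with pivot = 7:

Initial array: [10, 13, 10, 11, 9, 5, 7]

arr[0]=10 > 7: no swap
arr[1]=13 > 7: no swap
arr[2]=10 > 7: no swap
arr[3]=11 > 7: no swap
arr[4]=9 > 7: no swap
arr[5]=5 <= 7: swap with position 0, array becomes [5, 13, 10, 11, 9, 10, 7]

Place pivot at position 1: [5, 7, 10, 11, 9, 10, 13]
Pivot position: 1

After partitioning with pivot 7, the array becomes [5, 7, 10, 11, 9, 10, 13]. The pivot is placed at index 1. All elements to the left of the pivot are <= 7, and all elements to the right are > 7.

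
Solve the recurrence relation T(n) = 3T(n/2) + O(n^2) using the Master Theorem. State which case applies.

Master Theorem for T(n) = 3T(n/2) + O(n^2):

a = 3, b = 2, c = 2
log_b(a) = log_2(3) = 1.5850

Case 3: c = 2 > log_2(3) = 1.5850
T(n) = O(n^2) = O(n^2)

For T(n) = 3T(n/2) + O(n^2): log_2(3) = 1.5850. This is Case 3 of the Master Theorem (c > log_b(a), work dominated by root), giving O(n^2).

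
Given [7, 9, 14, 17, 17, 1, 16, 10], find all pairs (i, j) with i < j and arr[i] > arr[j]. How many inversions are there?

Finding inversions in [7, 9, 14, 17, 17, 1, 16, 10]:

(0, 5): arr[0]=7 > arr[5]=1
(1, 5): arr[1]=9 > arr[5]=1
(2, 5): arr[2]=14 > arr[5]=1
(2, 7): arr[2]=14 > arr[7]=10
(3, 5): arr[3]=17 > arr[5]=1
(3, 6): arr[3]=17 > arr[6]=16
(3, 7): arr[3]=17 > arr[7]=10
(4, 5): arr[4]=17 > arr[5]=1
(4, 6): arr[4]=17 > arr[6]=16
(4, 7): arr[4]=17 > arr[7]=10
(6, 7): arr[6]=16 > arr[7]=10

Total inversions: 11

The array has 11 inversion(s): (0,5), (1,5), (2,5), (2,7), (3,5), (3,6), (3,7), (4,5), (4,6), (4,7), (6,7). Each pair (i,j) satisfies i < j and arr[i] > arr[j].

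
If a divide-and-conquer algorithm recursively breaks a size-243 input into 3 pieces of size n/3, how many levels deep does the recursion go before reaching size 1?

For divide and conquer with division factor 3:

Problem sizes at each level:
Level 0: 243
Level 1: 81
Level 2: 27
Level 3: 9
Level 4: 3
Level 5: 1

The root is level 0 and the size-1 base case is level 5 (the tree spans levels 0 through 5, i.e. 6 levels counting the root), so the depth is the number of divisions: log_3(243) = 5

The recursion tree depth is log_3(243) = 5. At each level, the problem size is divided by 3, so it takes 5 divisions to reduce to a base case of size 1. The algorithm makes 3 recursive calls at each level.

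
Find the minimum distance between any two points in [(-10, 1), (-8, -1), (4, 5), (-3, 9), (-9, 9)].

Computing all pairwise distances among 5 points:

d((-10, 1), (-8, -1)) = 2.8284 <-- minimum
d((-10, 1), (4, 5)) = 14.5602
d((-10, 1), (-3, 9)) = 10.6301
d((-10, 1), (-9, 9)) = 8.0623
d((-8, -1), (4, 5)) = 13.4164
d((-8, -1), (-3, 9)) = 11.1803
d((-8, -1), (-9, 9)) = 10.0499
d((4, 5), (-3, 9)) = 8.0623
d((4, 5), (-9, 9)) = 13.6015
d((-3, 9), (-9, 9)) = 6.0

Closest pair: (-10, 1) and (-8, -1) with distance 2.8284

The closest pair is (-10, 1) and (-8, -1) with Euclidean distance 2.8284. For 5 points, brute-force pairwise comparison is shown above. For large n, the divide-and-conquer algorithm (sort by x, recurse on halves, check the dividing strip) achieves O(n log n).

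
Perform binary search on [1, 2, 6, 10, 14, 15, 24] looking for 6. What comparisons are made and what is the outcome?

Binary search for 6 in [1, 2, 6, 10, 14, 15, 24]:

lo=0, hi=6, mid=3, arr[mid]=10 -> 10 > 6, search left half
lo=0, hi=2, mid=1, arr[mid]=2 -> 2 < 6, search right half
lo=2, hi=2, mid=2, arr[mid]=6 -> Found target at index 2!

Binary search finds 6 at index 2 after 3 comparisons. The search repeatedly halves the search space by comparing with the middle element.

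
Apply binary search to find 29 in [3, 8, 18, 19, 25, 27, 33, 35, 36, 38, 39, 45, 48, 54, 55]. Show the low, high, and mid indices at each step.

Binary search for 29 in [3, 8, 18, 19, 25, 27, 33, 35, 36, 38, 39, 45, 48, 54, 55]:

lo=0, hi=14, mid=7, arr[mid]=35 -> 35 > 29, search left half
lo=0, hi=6, mid=3, arr[mid]=19 -> 19 < 29, search right half
lo=4, hi=6, mid=5, arr[mid]=27 -> 27 < 29, search right half
lo=6, hi=6, mid=6, arr[mid]=33 -> 33 > 29, search left half
lo=6 > hi=5, target 29 not found

Binary search determines that 29 is not in the array after 4 comparisons. The search space was exhausted without finding the target.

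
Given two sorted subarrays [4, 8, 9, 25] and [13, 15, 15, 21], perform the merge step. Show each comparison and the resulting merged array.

Merging process:

Compare 4 vs 13: take 4 from left. Merged: [4]
Compare 8 vs 13: take 8 from left. Merged: [4, 8]
Compare 9 vs 13: take 9 from left. Merged: [4, 8, 9]
Compare 25 vs 13: take 13 from right. Merged: [4, 8, 9, 13]
Compare 25 vs 15: take 15 from right. Merged: [4, 8, 9, 13, 15]
Compare 25 vs 15: take 15 from right. Merged: [4, 8, 9, 13, 15, 15]
Compare 25 vs 21: take 21 from right. Merged: [4, 8, 9, 13, 15, 15, 21]
Append remaining from left: [25]. Merged: [4, 8, 9, 13, 15, 15, 21, 25]

Final merged array: [4, 8, 9, 13, 15, 15, 21, 25]
Total comparisons: 7

The merged array is [4, 8, 9, 13, 15, 15, 21, 25], requiring 7 comparisons. The merge step runs in O(n) time where n is the total number of elements.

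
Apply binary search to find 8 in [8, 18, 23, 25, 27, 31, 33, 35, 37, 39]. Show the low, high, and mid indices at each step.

Binary search for 8 in [8, 18, 23, 25, 27, 31, 33, 35, 37, 39]:

lo=0, hi=9, mid=4, arr[mid]=27 -> 27 > 8, search left half
lo=0, hi=3, mid=1, arr[mid]=18 -> 18 > 8, search left half
lo=0, hi=0, mid=0, arr[mid]=8 -> Found target at index 0!

Binary search finds 8 at index 0 after 3 comparisons. The search repeatedly halves the search space by comparing with the middle element.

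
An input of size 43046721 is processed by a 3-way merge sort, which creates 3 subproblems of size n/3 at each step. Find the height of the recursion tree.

For divide and conquer with division factor 3:

Problem sizes at each level:
Level 0: 43046721
Level 1: 14348907
Level 2: 4782969
Level 3: 1594323
Level 4: 531441
Level 5: 177147
Level 6: 59049
Level 7: 19683
Level 8: 6561
Level 9: 2187
Level 10: 729
Level 11: 243
Level 12: 81
Level 13: 27
Level 14: 9
Level 15: 3
Level 16: 1

The root is level 0 and the size-1 base case is level 16 (the tree spans levels 0 through 16, i.e. 17 levels counting the root), so the depth is the number of divisions: log_3(43046721) = 16

The recursion tree depth is log_3(43046721) = 16. At each level, the problem size is divided by 3, so it takes 16 divisions to reduce to a base case of size 1. The algorithm makes 3 recursive calls at each level.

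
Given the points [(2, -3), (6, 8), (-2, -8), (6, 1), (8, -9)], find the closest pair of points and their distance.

Computing all pairwise distances among 5 points:

d((2, -3), (6, 8)) = 11.7047
d((2, -3), (-2, -8)) = 6.4031
d((2, -3), (6, 1)) = 5.6569 <-- minimum
d((2, -3), (8, -9)) = 8.4853
d((6, 8), (-2, -8)) = 17.8885
d((6, 8), (6, 1)) = 7.0
d((6, 8), (8, -9)) = 17.1172
d((-2, -8), (6, 1)) = 12.0416
d((-2, -8), (8, -9)) = 10.0499
d((6, 1), (8, -9)) = 10.198

Closest pair: (2, -3) and (6, 1) with distance 5.6569

The closest pair is (2, -3) and (6, 1) with Euclidean distance 5.6569. For 5 points, brute-force pairwise comparison is shown above. For large n, the divide-and-conquer algorithm (sort by x, recurse on halves, check the dividing strip) achieves O(n log n).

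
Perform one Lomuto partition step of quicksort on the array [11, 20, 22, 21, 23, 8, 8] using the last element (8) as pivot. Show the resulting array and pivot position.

Lomuto partition with pivot = 8:

Initial array: [11, 20, 22, 21, 23, 8, 8]

arr[0]=11 > 8: no swap
arr[1]=20 > 8: no swap
arr[2]=22 > 8: no swap
arr[3]=21 > 8: no swap
arr[4]=23 > 8: no swap
arr[5]=8 <= 8: swap with position 0, array becomes [8, 20, 22, 21, 23, 11, 8]

Place pivot at position 1: [8, 8, 22, 21, 23, 11, 20]
Pivot position: 1

After partitioning with pivot 8, the array becomes [8, 8, 22, 21, 23, 11, 20]. The pivot is placed at index 1. All elements to the left of the pivot are <= 8, and all elements to the right are > 8.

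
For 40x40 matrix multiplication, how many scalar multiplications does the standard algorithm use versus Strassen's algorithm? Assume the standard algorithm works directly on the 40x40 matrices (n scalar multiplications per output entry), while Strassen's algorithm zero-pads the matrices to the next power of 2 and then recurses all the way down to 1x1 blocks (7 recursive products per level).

Matrix multiplication for 40x40 matrices:

Strassen's algorithm requires power-of-2 dimensions. Pad 40x40 to 64x64 (next power of 2).

Standard algorithm: 40^3 = 64000 multiplications
Strassen's algorithm: 7^(log2(64)) = 7^6 = 117649 multiplications
Difference: 64000 - 117649 = -53649 (Strassen uses MORE here due to padding overhead — for small or just-over-power-of-2 n, padding can outweigh the per-level savings)

Standard: 64000 multiplications (40^3). Strassen: 117649 multiplications (7^6, after padding to 64x64). Strassen reduces 8 recursive multiplications to 7 at each level.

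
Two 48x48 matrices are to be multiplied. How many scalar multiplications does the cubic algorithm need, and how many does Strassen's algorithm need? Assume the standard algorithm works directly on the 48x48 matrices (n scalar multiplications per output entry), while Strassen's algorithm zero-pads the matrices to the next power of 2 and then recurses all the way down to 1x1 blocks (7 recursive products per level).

Matrix multiplication for 48x48 matrices:

Strassen's algorithm requires power-of-2 dimensions. Pad 48x48 to 64x64 (next power of 2).

Standard algorithm: 48^3 = 110592 multiplications
Strassen's algorithm: 7^(log2(64)) = 7^6 = 117649 multiplications
Difference: 110592 - 117649 = -7057 (Strassen uses MORE here due to padding overhead — for small or just-over-power-of-2 n, padding can outweigh the per-level savings)

Standard: 110592 multiplications (48^3). Strassen: 117649 multiplications (7^6, after padding to 64x64). Strassen reduces 8 recursive multiplications to 7 at each level.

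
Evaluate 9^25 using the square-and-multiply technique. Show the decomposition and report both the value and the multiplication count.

Computing 9^25 by squaring (build up from 9^1; each line after the first costs one multiplication):

9^1 = 9
9^2 = (9^1)^2 = 9^2 = 81
9^3 = 9 * 9^2 = 9 * 81 = 729
9^6 = (9^3)^2 = 729^2 = 531441
9^12 = (9^6)^2 = 531441^2 = 282429536481
9^24 = (9^12)^2 = 282429536481^2 = 79766443076872509863361
9^25 = 9 * 9^24 = 9 * 79766443076872509863361 = 717897987691852588770249

Result: 717897987691852588770249
Multiplications needed: 6 (6 lines after 9^1)

9^25 = 717897987691852588770249. Using exponentiation by squaring, this requires 6 multiplications. The key idea: if the exponent is even, square the half-power; if odd, multiply by the base once.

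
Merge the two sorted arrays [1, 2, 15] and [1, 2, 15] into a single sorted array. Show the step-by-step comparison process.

Merging process:

Compare 1 vs 1: take 1 from left. Merged: [1]
Compare 2 vs 1: take 1 from right. Merged: [1, 1]
Compare 2 vs 2: take 2 from left. Merged: [1, 1, 2]
Compare 15 vs 2: take 2 from right. Merged: [1, 1, 2, 2]
Compare 15 vs 15: take 15 from left. Merged: [1, 1, 2, 2, 15]
Append remaining from right: [15]. Merged: [1, 1, 2, 2, 15, 15]

Final merged array: [1, 1, 2, 2, 15, 15]
Total comparisons: 5

The merged array is [1, 1, 2, 2, 15, 15], requiring 5 comparisons. The merge step runs in O(n) time where n is the total number of elements.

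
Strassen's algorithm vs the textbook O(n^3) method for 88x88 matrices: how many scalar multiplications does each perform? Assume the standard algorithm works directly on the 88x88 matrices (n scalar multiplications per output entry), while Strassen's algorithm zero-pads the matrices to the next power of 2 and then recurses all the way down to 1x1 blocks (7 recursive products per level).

Matrix multiplication for 88x88 matrices:

Strassen's algorithm requires power-of-2 dimensions. Pad 88x88 to 128x128 (next power of 2).

Standard algorithm: 88^3 = 681472 multiplications
Strassen's algorithm: 7^(log2(128)) = 7^7 = 823543 multiplications
Difference: 681472 - 823543 = -142071 (Strassen uses MORE here due to padding overhead — for small or just-over-power-of-2 n, padding can outweigh the per-level savings)

Standard: 681472 multiplications (88^3). Strassen: 823543 multiplications (7^7, after padding to 128x128). Strassen reduces 8 recursive multiplications to 7 at each level.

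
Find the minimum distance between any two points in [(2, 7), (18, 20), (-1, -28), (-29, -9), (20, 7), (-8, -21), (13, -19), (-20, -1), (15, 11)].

Computing all pairwise distances among 9 points:

d((2, 7), (18, 20)) = 20.6155
d((2, 7), (-1, -28)) = 35.1283
d((2, 7), (-29, -9)) = 34.8855
d((2, 7), (20, 7)) = 18.0
d((2, 7), (-8, -21)) = 29.7321
d((2, 7), (13, -19)) = 28.2312
d((2, 7), (-20, -1)) = 23.4094
d((2, 7), (15, 11)) = 13.6015
d((18, 20), (-1, -28)) = 51.6236
d((18, 20), (-29, -9)) = 55.2268
d((18, 20), (20, 7)) = 13.1529
d((18, 20), (-8, -21)) = 48.5489
d((18, 20), (13, -19)) = 39.3192
d((18, 20), (-20, -1)) = 43.4166
d((18, 20), (15, 11)) = 9.4868
d((-1, -28), (-29, -9)) = 33.8378
d((-1, -28), (20, 7)) = 40.8167
d((-1, -28), (-8, -21)) = 9.8995
d((-1, -28), (13, -19)) = 16.6433
d((-1, -28), (-20, -1)) = 33.0151
d((-1, -28), (15, 11)) = 42.1545
d((-29, -9), (20, 7)) = 51.5461
d((-29, -9), (-8, -21)) = 24.1868
d((-29, -9), (13, -19)) = 43.1741
d((-29, -9), (-20, -1)) = 12.0416
d((-29, -9), (15, 11)) = 48.3322
d((20, 7), (-8, -21)) = 39.598
d((20, 7), (13, -19)) = 26.9258
d((20, 7), (-20, -1)) = 40.7922
d((20, 7), (15, 11)) = 6.4031 <-- minimum
d((-8, -21), (13, -19)) = 21.095
d((-8, -21), (-20, -1)) = 23.3238
d((-8, -21), (15, 11)) = 39.4081
d((13, -19), (-20, -1)) = 37.5899
d((13, -19), (15, 11)) = 30.0666
d((-20, -1), (15, 11)) = 37.0

Closest pair: (20, 7) and (15, 11) with distance 6.4031

The closest pair is (20, 7) and (15, 11) with Euclidean distance 6.4031. For 9 points, brute-force pairwise comparison is shown above. For large n, the divide-and-conquer algorithm (sort by x, recurse on halves, check the dividing strip) achieves O(n log n).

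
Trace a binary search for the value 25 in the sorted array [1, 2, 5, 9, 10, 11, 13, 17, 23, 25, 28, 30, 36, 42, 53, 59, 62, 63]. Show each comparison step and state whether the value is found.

Binary search for 25 in [1, 2, 5, 9, 10, 11, 13, 17, 23, 25, 28, 30, 36, 42, 53, 59, 62, 63]:

lo=0, hi=17, mid=8, arr[mid]=23 -> 23 < 25, search right half
lo=9, hi=17, mid=13, arr[mid]=42 -> 42 > 25, search left half
lo=9, hi=12, mid=10, arr[mid]=28 -> 28 > 25, search left half
lo=9, hi=9, mid=9, arr[mid]=25 -> Found target at index 9!

Binary search finds 25 at index 9 after 4 comparisons. The search repeatedly halves the search space by comparing with the middle element.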